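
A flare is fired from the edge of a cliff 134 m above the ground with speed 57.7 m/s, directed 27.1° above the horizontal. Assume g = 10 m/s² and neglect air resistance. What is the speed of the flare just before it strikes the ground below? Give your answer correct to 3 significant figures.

77.5 m/s

v_x = 57.7 cos 27.1° = 51.37 m/s is unchanged throughout.
For the vertical component, v_y² = v_y0² + 2 g h = (26.28)² + 2×10×134 = 3371, so |v_y| = 58.06 m/s.
Impact speed = √(v_x² + v_y²) = √(2639 + 3371) = 77.5 m/s.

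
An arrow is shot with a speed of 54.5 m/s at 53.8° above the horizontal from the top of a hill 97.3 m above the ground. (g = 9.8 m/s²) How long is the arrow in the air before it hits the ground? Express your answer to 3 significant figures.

10.8 s

Vertical component: v_y = 54.5 sin 53.8° = 43.98 m/s.
Taking up as positive with launch at y = 97.3 m, landing at y = 0: 0 = 97.3 + 43.98 t − ½(9.8) t².
Solving 4.900 t² − 43.98 t − 97.3 = 0 gives t = [43.98 + √(43.98² + 4·4.900·97.3)] / 9.800 = 10.8 s.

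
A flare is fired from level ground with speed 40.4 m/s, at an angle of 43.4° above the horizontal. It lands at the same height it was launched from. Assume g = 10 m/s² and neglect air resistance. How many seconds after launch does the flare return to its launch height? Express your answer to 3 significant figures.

5.55 s

Vertical component: v_y = 40.4 sin 43.4° = 27.76 m/s.
For a projectile landing at launch height, time of flight is t = 2 v_y / g = 2 × 27.76 / 10 = 5.55 s.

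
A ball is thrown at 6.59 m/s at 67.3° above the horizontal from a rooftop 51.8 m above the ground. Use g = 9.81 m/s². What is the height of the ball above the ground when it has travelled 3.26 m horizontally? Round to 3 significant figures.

v_x = 6.59 cos 67.3° = 2.543 m/s, v_y0 = 6.59 sin 67.3° = 6.080 m/s.
Time to reach x = 3.26 m: t = x / v_x = 3.26 / 2.543 = 1.282 s.
y = 51.8 + v_y0 t − ½ g t² = 51.8 + 6.080×1.282 − 4.905×1.282² = 51.5 m.

51.5 m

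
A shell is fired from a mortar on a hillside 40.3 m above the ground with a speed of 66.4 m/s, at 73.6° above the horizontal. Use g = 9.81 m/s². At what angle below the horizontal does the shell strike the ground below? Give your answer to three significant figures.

v_x = 66.4 cos 73.6° = 18.75 m/s.
At impact |v_y| = √(v_y0² + 2 g h) = √(63.70² + 2×9.81×40.3) = 69.63 m/s.
Angle below horizontal = arctan(|v_y| / v_x) = arctan(69.63 / 18.75) = 74.9°.

74.9°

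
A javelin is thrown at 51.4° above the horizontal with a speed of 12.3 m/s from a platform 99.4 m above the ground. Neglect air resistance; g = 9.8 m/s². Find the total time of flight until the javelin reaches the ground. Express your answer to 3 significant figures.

Vertical component: v_y = 12.3 sin 51.4° = 9.613 m/s.
Taking up as positive with launch at y = 99.4 m, landing at y = 0: 0 = 99.4 + 9.613 t − ½(9.8) t².
Solving 4.900 t² − 9.613 t − 99.4 = 0 gives t = [9.613 + √(9.613² + 4·4.900·99.4)] / 9.800 = 5.59 s.

5.59 s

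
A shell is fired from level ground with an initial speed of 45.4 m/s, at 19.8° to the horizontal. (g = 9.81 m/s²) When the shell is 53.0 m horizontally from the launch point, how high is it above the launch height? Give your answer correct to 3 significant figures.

v_x = 45.4 cos 19.8° = 42.72 m/s, v_y0 = 45.4 sin 19.8° = 15.38 m/s.
Time to reach x = 53.0 m: t = x / v_x = 53.0 / 42.72 = 1.241 s.
y = v_y0 t − ½ g t² = 15.38×1.241 − 4.905×1.241² = 11.5 m.

11.5 m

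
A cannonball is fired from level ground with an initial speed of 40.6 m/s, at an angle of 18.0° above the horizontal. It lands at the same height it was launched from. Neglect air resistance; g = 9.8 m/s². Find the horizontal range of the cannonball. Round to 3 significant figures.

98.9 m

For level ground, R = v₀² sin(2θ) / g.
sin(2 × 18.0°) = sin 36.00° = 0.5878.
R = (40.6)² × 0.5878 / 9.8 = 98.9 m.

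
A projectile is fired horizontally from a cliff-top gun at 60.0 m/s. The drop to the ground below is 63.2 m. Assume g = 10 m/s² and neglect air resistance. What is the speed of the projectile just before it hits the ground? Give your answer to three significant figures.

Fall time: t = √(2 × 63.2 / 10) = 3.555 s.
At impact: v_x = 60.0 m/s (unchanged), v_y = g t = 10 × 3.555 = 35.55 m/s.
Speed = √(v_x² + v_y²) = √(3600 + 1264) = 69.7 m/s.

69.7 m/s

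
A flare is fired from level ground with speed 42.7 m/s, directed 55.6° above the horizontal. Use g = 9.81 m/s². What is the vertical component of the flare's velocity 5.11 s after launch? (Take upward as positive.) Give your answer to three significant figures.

-14.9 m/s

Initial vertical component: v_y0 = 42.7 sin 55.6° = 35.23 m/s.
v_y(t) = v_y0 − g t = 35.23 − 9.81 × 5.11 = -14.9 m/s.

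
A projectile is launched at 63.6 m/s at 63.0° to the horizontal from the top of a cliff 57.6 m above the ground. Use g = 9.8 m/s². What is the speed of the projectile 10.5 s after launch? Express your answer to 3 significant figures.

v_x = 63.6 cos 63.0° = 28.87 m/s (constant).
v_y(t) = 63.6 sin 63.0° − g t = 56.67 − 9.8 × 10.5 = -46.23 m/s.
Speed = √(v_x² + v_y²) = √(833.5 + 2137) = 54.5 m/s.

54.5 m/s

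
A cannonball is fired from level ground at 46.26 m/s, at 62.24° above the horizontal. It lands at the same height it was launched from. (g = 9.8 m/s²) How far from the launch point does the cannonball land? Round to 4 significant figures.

Components: v_x = 46.26 cos 62.24° = 21.546 m/s, v_y = 46.26 sin 62.24° = 40.936 m/s.
Time of flight (same landing height): t = 2 v_y / g = 2 × 40.936 / 9.8 = 8.3543 s.
Range: R = v_x · t = 21.546 × 8.3543 = 180.0 m.

180.0 m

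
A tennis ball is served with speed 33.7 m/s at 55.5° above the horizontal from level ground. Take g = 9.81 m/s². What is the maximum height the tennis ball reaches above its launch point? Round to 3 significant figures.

Vertical component of launch velocity: v_y = 33.7 sin 55.5° = 27.77 m/s.
At the highest point the vertical velocity is zero, so v_y² = 2 g h_max.
h_max = (27.77)² / (2 × 9.81) = 771.2 / 19.62 = 39.3 m.

39.3 m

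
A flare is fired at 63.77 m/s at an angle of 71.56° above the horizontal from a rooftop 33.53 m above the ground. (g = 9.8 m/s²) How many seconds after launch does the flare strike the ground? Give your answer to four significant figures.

12.88 s

Vertical component: v_y = 63.77 sin 71.56° = 60.496 m/s.
Taking up as positive with launch at y = 33.53 m, landing at y = 0: 0 = 33.53 + 60.496 t − ½(9.8) t².
Solving 4.900 t² − 60.496 t − 33.53 = 0 gives t = [60.496 + √(60.496² + 4·4.900·33.53)] / 9.800 = 12.88 s.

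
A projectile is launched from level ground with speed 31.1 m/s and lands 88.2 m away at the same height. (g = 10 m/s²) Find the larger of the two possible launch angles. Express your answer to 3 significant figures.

Level-ground range: R = v₀² sin(2θ)/g ⇒ sin 2θ = R g / v₀² = 88.2×10/31.1² = 0.9119.
2θ = arcsin(0.9119) = 65.77° or 180° − 65.77° = 114.23°.
So θ = 32.9° or θ = 57.1°.

57.1°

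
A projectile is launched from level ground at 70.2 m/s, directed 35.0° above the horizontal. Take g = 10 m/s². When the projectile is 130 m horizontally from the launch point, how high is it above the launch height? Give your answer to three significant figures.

65.5 m

v_x = 70.2 cos 35.0° = 57.50 m/s, v_y0 = 70.2 sin 35.0° = 40.27 m/s.
Time to reach x = 130 m: t = x / v_x = 130 / 57.50 = 2.261 s.
y = v_y0 t − ½ g t² = 40.27×2.261 − 5.000×2.261² = 65.5 m.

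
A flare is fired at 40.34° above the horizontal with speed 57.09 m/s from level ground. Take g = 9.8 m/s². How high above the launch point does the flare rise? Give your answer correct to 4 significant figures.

Vertical component of launch velocity: v_y = 57.09 sin 40.34° = 36.956 m/s.
At the highest point the vertical velocity is zero, so v_y² = 2 g h_max.
h_max = (36.956)² / (2 × 9.8) = 1365.7 / 19.60 = 69.68 m.

69.68 m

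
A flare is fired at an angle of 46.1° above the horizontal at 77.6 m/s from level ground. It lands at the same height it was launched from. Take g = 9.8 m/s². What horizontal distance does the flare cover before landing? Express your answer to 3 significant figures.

614 m

For level ground, R = v₀² sin(2θ) / g.
sin(2 × 46.1°) = sin 92.20° = 0.9993.
R = (77.6)² × 0.9993 / 9.8 = 614 m.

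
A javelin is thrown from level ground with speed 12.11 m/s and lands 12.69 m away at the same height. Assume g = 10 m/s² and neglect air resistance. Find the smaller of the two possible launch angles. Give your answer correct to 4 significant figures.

Level-ground range: R = v₀² sin(2θ)/g ⇒ sin 2θ = R g / v₀² = 12.69×10/12.11² = 0.8653.
2θ = arcsin(0.8653) = 59.917° or 180° − 59.917° = 120.083°.
So θ = 29.96° or θ = 60.04°.

29.96°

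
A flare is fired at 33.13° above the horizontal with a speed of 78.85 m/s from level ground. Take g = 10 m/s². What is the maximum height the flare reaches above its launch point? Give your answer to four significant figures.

92.86 m

Vertical component of launch velocity: v_y = 78.85 sin 33.13° = 43.095 m/s.
At the highest point the vertical velocity is zero, so v_y² = 2 g h_max.
h_max = (43.095)² / (2 × 10) = 1857.2 / 20.00 = 92.86 m.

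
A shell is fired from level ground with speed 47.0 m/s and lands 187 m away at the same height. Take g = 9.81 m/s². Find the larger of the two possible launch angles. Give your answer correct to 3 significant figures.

Level-ground range: R = v₀² sin(2θ)/g ⇒ sin 2θ = R g / v₀² = 187×9.81/47.0² = 0.8305.
2θ = arcsin(0.8305) = 56.15° or 180° − 56.15° = 123.85°.
So θ = 28.1° or θ = 61.9°.

61.9°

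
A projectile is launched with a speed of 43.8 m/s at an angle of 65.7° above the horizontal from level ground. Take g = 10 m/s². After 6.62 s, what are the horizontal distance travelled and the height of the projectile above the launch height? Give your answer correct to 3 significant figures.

v_x = 43.8 cos 65.7° = 18.02 m/s; v_y0 = 43.8 sin 65.7° = 39.92 m/s.
x = v_x t = 18.02 × 6.62 = 119 m.
y = v_y0 t − ½ g t² = 39.92×6.62 − 5.000×6.62² = 45.1 m.

x = 119 m, y = 45.1 m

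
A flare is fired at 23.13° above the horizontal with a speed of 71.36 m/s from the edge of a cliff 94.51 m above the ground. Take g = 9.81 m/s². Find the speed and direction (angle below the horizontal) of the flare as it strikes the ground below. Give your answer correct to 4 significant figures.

v_x = 71.36 cos 23.13° = 65.624 m/s (constant).
|v_y| at impact = √((28.032)² + 2×9.81×94.51) = 51.382 m/s.
Speed = √(65.624² + 51.382²) = 83.35 m/s; angle = arctan(51.382/65.624) = 38.06° below horizontal.

83.35 m/s at 38.06° below the horizontal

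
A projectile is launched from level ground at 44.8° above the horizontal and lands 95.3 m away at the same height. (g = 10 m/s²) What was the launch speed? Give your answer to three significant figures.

30.9 m/s

On level ground, R = v₀² sin(2θ) / g, so v₀ = √(R g / sin 2θ).
sin(2 × 44.8°) = 1.0000.
v₀ = √(95.3 × 10 / 1.0000) = √953.0 = 30.9 m/s.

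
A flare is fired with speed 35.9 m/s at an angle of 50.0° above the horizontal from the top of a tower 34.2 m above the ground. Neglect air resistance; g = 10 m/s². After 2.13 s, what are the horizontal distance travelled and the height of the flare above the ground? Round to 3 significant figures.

v_x = 35.9 cos 50.0° = 23.08 m/s; v_y0 = 35.9 sin 50.0° = 27.50 m/s.
x = v_x t = 23.08 × 2.13 = 49.2 m.
y = 34.2 + v_y0 t − ½ g t² = 70.1 m.

x = 49.2 m, y = 70.1 m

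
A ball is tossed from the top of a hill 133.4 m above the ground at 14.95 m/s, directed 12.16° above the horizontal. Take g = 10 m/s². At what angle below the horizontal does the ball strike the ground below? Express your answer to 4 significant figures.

v_x = 14.95 cos 12.16° = 14.615 m/s.
At impact |v_y| = √(v_y0² + 2 g h) = √(3.1491² + 2×10×133.4) = 51.749 m/s.
Angle below horizontal = arctan(|v_y| / v_x) = arctan(51.749 / 14.615) = 74.23°.

74.23°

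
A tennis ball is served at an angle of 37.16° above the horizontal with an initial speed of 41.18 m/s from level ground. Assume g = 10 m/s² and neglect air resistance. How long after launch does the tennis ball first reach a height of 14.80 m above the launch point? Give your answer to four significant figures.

v_y0 = 41.18 sin 37.16° = 24.874 m/s.
Set y = v_y0 t − ½ g t² = 14.80: 5.000 t² − 24.874 t + 14.80 = 0.
t = [24.874 ± √(618.72 − 296.00)] / 10 = (24.874 ± 17.964) / 10, giving t = 0.6910 s or t = 4.284 s.
The tennis ball is on the way up at the first time, so t = 0.6910 s.

0.6910 s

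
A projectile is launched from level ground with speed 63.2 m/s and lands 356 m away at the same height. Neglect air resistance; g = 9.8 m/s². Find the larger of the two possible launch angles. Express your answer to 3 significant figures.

59.6°

Level-ground range: R = v₀² sin(2θ)/g ⇒ sin 2θ = R g / v₀² = 356×9.8/63.2² = 0.8735.
2θ = arcsin(0.8735) = 60.87° or 180° − 60.87° = 119.13°.
So θ = 30.4° or θ = 59.6°.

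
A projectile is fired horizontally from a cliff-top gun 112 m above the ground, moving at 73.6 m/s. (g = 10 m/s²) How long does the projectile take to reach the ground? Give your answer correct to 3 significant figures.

The horizontal speed doesn't affect the fall. With v_y0 = 0, h = ½ g t².
t = √(2 × 112 / 10) = √22.40 = 4.73 s.

4.73 s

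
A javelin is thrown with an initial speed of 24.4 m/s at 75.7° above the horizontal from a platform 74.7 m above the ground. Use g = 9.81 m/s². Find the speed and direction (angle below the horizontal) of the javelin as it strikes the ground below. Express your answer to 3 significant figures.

v_x = 24.4 cos 75.7° = 6.027 m/s (constant).
|v_y| at impact = √((23.64)² + 2×9.81×74.7) = 44.99 m/s.
Speed = √(6.027² + 44.99²) = 45.4 m/s; angle = arctan(44.99/6.027) = 82.4° below horizontal.

45.4 m/s at 82.4° below the horizontal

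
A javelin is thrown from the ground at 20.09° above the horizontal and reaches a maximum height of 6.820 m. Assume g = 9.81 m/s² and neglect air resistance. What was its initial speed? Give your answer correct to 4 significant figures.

At maximum height v_y = 0, so (v₀ sin θ)² = 2 g H.
v₀ sin 20.09° = √(2 × 9.81 × 6.820) = 11.568 m/s.
v₀ = 11.568 / sin 20.09° = 11.568 / 0.3435 = 33.68 m/s.

33.68 m/s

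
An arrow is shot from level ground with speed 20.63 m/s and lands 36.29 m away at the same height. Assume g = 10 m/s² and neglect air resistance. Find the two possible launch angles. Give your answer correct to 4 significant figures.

29.25° and 60.75°

Level-ground range: R = v₀² sin(2θ)/g ⇒ sin 2θ = R g / v₀² = 36.29×10/20.63² = 0.8527.
2θ = arcsin(0.8527) = 58.507° or 180° − 58.507° = 121.493°.
So θ = 29.25° or θ = 60.75°.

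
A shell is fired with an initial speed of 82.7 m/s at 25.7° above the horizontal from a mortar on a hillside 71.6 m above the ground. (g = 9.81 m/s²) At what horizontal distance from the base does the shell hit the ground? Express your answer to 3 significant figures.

Components: v_x = 82.7 cos 25.7° = 74.52 m/s, v_y = 82.7 sin 25.7° = 35.86 m/s.
Vertical: 0 = 71.6 + 35.86 t − ½(9.81) t² ⇒ 4.905 t² − 35.86 t − 71.6 = 0.
t = [35.86 + √(1286 + 1405)] / 9.810 = 8.943 s.
Horizontal: R = v_x · t = 74.52 × 8.943 = 666 m.

666 m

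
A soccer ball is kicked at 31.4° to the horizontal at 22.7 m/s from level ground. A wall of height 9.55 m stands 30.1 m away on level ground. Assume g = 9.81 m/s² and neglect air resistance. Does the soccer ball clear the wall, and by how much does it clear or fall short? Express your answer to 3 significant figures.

No — it falls 3.01 m short of clearing the wall.

v_x = 22.7 cos 31.4° = 19.38 m/s; v_y0 = 22.7 sin 31.4° = 11.83 m/s.
Time to reach the wall: t = 30.1 / 19.38 = 1.553 s.
Height at that point: y = 11.83×1.553 − 4.905×1.553² = 6.542 m.
That is 9.55 − 6.542 = 3.01 m below the top of the wall, so the soccer ball does not clear it.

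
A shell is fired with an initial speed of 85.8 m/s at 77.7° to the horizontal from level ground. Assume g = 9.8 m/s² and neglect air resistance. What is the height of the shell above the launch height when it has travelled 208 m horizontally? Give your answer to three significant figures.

319 m

v_x = 85.8 cos 77.7° = 18.28 m/s, v_y0 = 85.8 sin 77.7° = 83.83 m/s.
Time to reach x = 208 m: t = x / v_x = 208 / 18.28 = 11.38 s.
y = v_y0 t − ½ g t² = 83.83×11.38 − 4.900×11.38² = 319 m.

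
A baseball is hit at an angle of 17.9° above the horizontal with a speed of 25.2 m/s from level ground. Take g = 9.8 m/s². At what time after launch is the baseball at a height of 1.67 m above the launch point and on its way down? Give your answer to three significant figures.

v_y0 = 25.2 sin 17.9° = 7.745 m/s.
Set y = v_y0 t − ½ g t² = 1.67: 4.900 t² − 7.745 t + 1.67 = 0.
t = [7.745 ± √(59.99 − 32.73)] / 9.8 = (7.745 ± 5.221) / 9.8, giving t = 0.258 s or t = 1.32 s.
On the way down corresponds to the larger root: t = 1.32 s.

1.32 s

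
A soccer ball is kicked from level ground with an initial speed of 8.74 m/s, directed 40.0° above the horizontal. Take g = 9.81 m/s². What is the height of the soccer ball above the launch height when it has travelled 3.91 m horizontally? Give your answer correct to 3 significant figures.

1.61 m

v_x = 8.74 cos 40.0° = 6.695 m/s, v_y0 = 8.74 sin 40.0° = 5.618 m/s.
Time to reach x = 3.91 m: t = x / v_x = 3.91 / 6.695 = 0.5840 s.
y = v_y0 t − ½ g t² = 5.618×0.5840 − 4.905×0.5840² = 1.61 m.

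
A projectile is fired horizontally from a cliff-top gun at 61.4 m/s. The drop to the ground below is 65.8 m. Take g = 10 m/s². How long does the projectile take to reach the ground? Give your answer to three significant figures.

The horizontal speed doesn't affect the fall. With v_y0 = 0, h = ½ g t².
t = √(2 × 65.8 / 10) = √13.16 = 3.63 s.

3.63 s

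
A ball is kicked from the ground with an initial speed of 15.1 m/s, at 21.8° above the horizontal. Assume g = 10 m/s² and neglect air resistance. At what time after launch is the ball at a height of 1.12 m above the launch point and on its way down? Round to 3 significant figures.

0.862 s

v_y0 = 15.1 sin 21.8° = 5.608 m/s.
Set y = v_y0 t − ½ g t² = 1.12: 5.000 t² − 5.608 t + 1.12 = 0.
t = [5.608 ± √(31.45 − 22.40)] / 10 = (5.608 ± 3.008) / 10, giving t = 0.260 s or t = 0.862 s.
On the way down corresponds to the larger root: t = 0.862 s.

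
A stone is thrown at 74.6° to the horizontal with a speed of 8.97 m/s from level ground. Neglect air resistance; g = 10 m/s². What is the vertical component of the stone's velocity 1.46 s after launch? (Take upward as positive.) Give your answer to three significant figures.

-5.95 m/s

Initial vertical component: v_y0 = 8.97 sin 74.6° = 8.648 m/s.
v_y(t) = v_y0 − g t = 8.648 − 10 × 1.46 = -5.95 m/s.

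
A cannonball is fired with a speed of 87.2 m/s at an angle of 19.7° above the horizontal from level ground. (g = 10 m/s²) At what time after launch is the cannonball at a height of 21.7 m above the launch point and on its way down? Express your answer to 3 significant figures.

v_y0 = 87.2 sin 19.7° = 29.39 m/s.
Set y = v_y0 t − ½ g t² = 21.7: 5.000 t² − 29.39 t + 21.7 = 0.
t = [29.39 ± √(863.8 − 434.0)] / 10 = (29.39 ± 20.73) / 10, giving t = 0.866 s or t = 5.01 s.
On the way down corresponds to the larger root: t = 5.01 s.

5.01 s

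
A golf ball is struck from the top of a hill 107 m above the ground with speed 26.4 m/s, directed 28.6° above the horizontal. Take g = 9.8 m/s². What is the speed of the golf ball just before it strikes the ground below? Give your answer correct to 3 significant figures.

52.9 m/s

v_x = 26.4 cos 28.6° = 23.18 m/s is unchanged throughout.
For the vertical component, v_y² = v_y0² + 2 g h = (12.64)² + 2×9.8×107 = 2257, so |v_y| = 47.51 m/s.
Impact speed = √(v_x² + v_y²) = √(537.3 + 2257) = 52.9 m/s.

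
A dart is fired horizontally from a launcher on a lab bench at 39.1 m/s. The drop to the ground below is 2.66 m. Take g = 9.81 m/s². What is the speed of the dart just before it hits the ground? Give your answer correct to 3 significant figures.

Fall time: t = √(2 × 2.66 / 9.81) = 0.7364 s.
At impact: v_x = 39.1 m/s (unchanged), v_y = g t = 9.81 × 0.7364 = 7.224 m/s.
Speed = √(v_x² + v_y²) = √(1529 + 52.19) = 39.8 m/s.

39.8 m/s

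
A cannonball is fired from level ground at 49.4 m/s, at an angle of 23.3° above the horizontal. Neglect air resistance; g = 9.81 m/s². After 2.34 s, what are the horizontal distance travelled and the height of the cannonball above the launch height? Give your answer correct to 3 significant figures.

x = 106 m, y = 18.9 m

v_x = 49.4 cos 23.3° = 45.37 m/s; v_y0 = 49.4 sin 23.3° = 19.54 m/s.
x = v_x t = 45.37 × 2.34 = 106 m.
y = v_y0 t − ½ g t² = 19.54×2.34 − 4.905×2.34² = 18.9 m.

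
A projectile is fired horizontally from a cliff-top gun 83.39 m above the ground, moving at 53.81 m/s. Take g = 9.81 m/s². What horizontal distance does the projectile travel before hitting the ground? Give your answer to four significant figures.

221.9 m

Initial vertical velocity is zero, so the fall time comes from h = ½ g t²: t = √(2 × 83.39 / 9.81) = 4.1232 s.
Horizontal motion is uniform at 53.81 m/s, so x = 53.81 × 4.1232 = 221.9 m.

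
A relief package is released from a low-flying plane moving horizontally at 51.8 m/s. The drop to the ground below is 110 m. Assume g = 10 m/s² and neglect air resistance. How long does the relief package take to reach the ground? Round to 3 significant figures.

The horizontal speed doesn't affect the fall. With v_y0 = 0, h = ½ g t².
t = √(2 × 110 / 10) = √22.00 = 4.69 s.

4.69 s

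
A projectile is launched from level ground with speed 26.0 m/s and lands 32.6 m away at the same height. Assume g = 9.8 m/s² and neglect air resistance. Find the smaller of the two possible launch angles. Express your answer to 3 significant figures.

14.1°

Level-ground range: R = v₀² sin(2θ)/g ⇒ sin 2θ = R g / v₀² = 32.6×9.8/26.0² = 0.4726.
2θ = arcsin(0.4726) = 28.20° or 180° − 28.20° = 151.80°.
So θ = 14.1° or θ = 75.9°.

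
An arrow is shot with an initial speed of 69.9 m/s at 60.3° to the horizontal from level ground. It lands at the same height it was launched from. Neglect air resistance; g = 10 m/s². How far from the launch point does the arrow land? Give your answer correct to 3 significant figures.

421 m

For level ground, R = v₀² sin(2θ) / g.
sin(2 × 60.3°) = sin 120.6° = 0.8607.
R = (69.9)² × 0.8607 / 10 = 421 m.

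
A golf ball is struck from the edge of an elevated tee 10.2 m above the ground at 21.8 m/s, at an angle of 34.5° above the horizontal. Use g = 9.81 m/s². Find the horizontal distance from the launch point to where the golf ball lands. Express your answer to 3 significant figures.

Components: v_x = 21.8 cos 34.5° = 17.97 m/s, v_y = 21.8 sin 34.5° = 12.35 m/s.
Vertical: 0 = 10.2 + 12.35 t − ½(9.81) t² ⇒ 4.905 t² − 12.35 t − 10.2 = 0.
t = [12.35 + √(152.5 + 200.1)] / 9.810 = 3.173 s.
Horizontal: R = v_x · t = 17.97 × 3.173 = 57.0 m.

57.0 m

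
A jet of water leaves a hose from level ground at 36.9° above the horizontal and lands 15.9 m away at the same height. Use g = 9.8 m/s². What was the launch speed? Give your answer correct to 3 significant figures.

On level ground, R = v₀² sin(2θ) / g, so v₀ = √(R g / sin 2θ).
sin(2 × 36.9°) = 0.9603.
v₀ = √(15.9 × 9.8 / 0.9603) = √162.3 = 12.7 m/s.

12.7 m/s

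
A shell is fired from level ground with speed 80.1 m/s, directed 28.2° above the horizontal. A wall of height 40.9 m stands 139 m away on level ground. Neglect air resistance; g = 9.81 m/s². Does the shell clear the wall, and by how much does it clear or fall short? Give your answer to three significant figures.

v_x = 80.1 cos 28.2° = 70.59 m/s; v_y0 = 80.1 sin 28.2° = 37.85 m/s.
Time to reach the wall: t = 139 / 70.59 = 1.969 s.
Height at that point: y = 37.85×1.969 − 4.905×1.969² = 55.51 m.
That is 55.51 − 40.9 = 14.6 m above the top of the wall, so the shell clears it.

Yes — it clears the wall by 14.6 m.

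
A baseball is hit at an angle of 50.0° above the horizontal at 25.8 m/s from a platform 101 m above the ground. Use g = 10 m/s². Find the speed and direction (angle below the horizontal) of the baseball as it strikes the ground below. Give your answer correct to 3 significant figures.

51.8 m/s at 71.3° below the horizontal

v_x = 25.8 cos 50.0° = 16.58 m/s (constant).
|v_y| at impact = √((19.76)² + 2×10×101) = 49.10 m/s.
Speed = √(16.58² + 49.10²) = 51.8 m/s; angle = arctan(49.10/16.58) = 71.3° below horizontal.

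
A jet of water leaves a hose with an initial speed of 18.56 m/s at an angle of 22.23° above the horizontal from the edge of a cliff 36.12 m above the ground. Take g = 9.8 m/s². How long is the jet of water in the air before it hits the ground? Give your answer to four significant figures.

Vertical component: v_y = 18.56 sin 22.23° = 7.0217 m/s.
Taking up as positive with launch at y = 36.12 m, landing at y = 0: 0 = 36.12 + 7.0217 t − ½(9.8) t².
Solving 4.900 t² − 7.0217 t − 36.12 = 0 gives t = [7.0217 + √(7.0217² + 4·4.900·36.12)] / 9.800 = 3.524 s.

3.524 s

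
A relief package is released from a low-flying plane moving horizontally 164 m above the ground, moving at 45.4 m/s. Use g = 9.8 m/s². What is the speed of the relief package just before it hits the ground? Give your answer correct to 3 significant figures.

Fall time: t = √(2 × 164 / 9.8) = 5.785 s.
At impact: v_x = 45.4 m/s (unchanged), v_y = g t = 9.8 × 5.785 = 56.69 m/s.
Speed = √(v_x² + v_y²) = √(2061 + 3214) = 72.6 m/s.

72.6 m/s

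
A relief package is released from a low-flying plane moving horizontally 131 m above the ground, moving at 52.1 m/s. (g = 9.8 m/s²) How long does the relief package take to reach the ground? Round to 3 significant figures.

The horizontal speed doesn't affect the fall. With v_y0 = 0, h = ½ g t².
t = √(2 × 131 / 9.8) = √26.73 = 5.17 s.

5.17 s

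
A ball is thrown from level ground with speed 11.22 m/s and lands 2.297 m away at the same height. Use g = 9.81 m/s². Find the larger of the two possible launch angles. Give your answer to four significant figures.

84.84°

Level-ground range: R = v₀² sin(2θ)/g ⇒ sin 2θ = R g / v₀² = 2.297×9.81/11.22² = 0.1790.
2θ = arcsin(0.1790) = 10.312° or 180° − 10.312° = 169.688°.
So θ = 5.156° or θ = 84.84°.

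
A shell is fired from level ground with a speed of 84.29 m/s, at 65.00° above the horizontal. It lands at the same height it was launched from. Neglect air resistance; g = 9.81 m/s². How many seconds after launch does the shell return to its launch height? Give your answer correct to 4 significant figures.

Vertical component: v_y = 84.29 sin 65.00° = 76.393 m/s.
For a projectile landing at launch height, time of flight is t = 2 v_y / g = 2 × 76.393 / 9.81 = 15.57 s.

15.57 s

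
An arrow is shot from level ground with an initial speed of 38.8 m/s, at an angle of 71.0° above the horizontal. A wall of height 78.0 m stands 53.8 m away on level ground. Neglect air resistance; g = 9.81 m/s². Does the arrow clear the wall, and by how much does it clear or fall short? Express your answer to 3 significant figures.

No — it falls 10.7 m short of clearing the wall.

v_x = 38.8 cos 71.0° = 12.63 m/s; v_y0 = 38.8 sin 71.0° = 36.69 m/s.
Time to reach the wall: t = 53.8 / 12.63 = 4.260 s.
Height at that point: y = 36.69×4.260 − 4.905×4.260² = 67.29 m.
That is 78.0 − 67.29 = 10.7 m below the top of the wall, so the arrow does not clear it.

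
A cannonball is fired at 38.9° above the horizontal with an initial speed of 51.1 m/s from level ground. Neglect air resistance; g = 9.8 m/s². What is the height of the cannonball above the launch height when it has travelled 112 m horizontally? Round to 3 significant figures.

51.5 m

v_x = 51.1 cos 38.9° = 39.77 m/s, v_y0 = 51.1 sin 38.9° = 32.09 m/s.
Time to reach x = 112 m: t = x / v_x = 112 / 39.77 = 2.816 s.
y = v_y0 t − ½ g t² = 32.09×2.816 − 4.900×2.816² = 51.5 m.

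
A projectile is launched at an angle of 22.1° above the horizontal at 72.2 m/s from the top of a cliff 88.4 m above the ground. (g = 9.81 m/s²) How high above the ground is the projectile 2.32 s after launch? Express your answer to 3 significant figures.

v_y0 = 72.2 sin 22.1° = 27.16 m/s.
y(t) = 88.4 + v_y0 t − ½ g t² = 88.4 + 27.16×2.32 − ½×9.81×2.32² = 125 m.

125 m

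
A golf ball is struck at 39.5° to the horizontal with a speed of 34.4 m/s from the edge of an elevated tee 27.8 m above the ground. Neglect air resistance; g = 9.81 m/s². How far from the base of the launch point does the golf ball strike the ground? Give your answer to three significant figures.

Components: v_x = 34.4 cos 39.5° = 26.54 m/s, v_y = 34.4 sin 39.5° = 21.88 m/s.
Vertical: 0 = 27.8 + 21.88 t − ½(9.81) t² ⇒ 4.905 t² − 21.88 t − 27.8 = 0.
t = [21.88 + √(478.7 + 545.4)] / 9.810 = 5.493 s.
Horizontal: R = v_x · t = 26.54 × 5.493 = 146 m.

146 m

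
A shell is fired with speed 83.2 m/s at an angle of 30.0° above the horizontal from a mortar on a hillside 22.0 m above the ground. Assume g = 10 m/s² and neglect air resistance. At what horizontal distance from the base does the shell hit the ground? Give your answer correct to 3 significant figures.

635 m

Components: v_x = 83.2 cos 30.0° = 72.05 m/s, v_y = 83.2 sin 30.0° = 41.60 m/s.
Vertical: 0 = 22.0 + 41.60 t − ½(10) t² ⇒ 5.000 t² − 41.60 t − 22.0 = 0.
t = [41.60 + √(1731 + 440.0)] / 10.00 = 8.819 s.
Horizontal: R = v_x · t = 72.05 × 8.819 = 635 m.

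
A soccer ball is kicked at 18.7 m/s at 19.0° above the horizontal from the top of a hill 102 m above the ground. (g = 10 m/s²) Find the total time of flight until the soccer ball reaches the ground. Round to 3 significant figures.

5.17 s

Vertical component: v_y = 18.7 sin 19.0° = 6.088 m/s.
Taking up as positive with launch at y = 102 m, landing at y = 0: 0 = 102 + 6.088 t − ½(10) t².
Solving 5.000 t² − 6.088 t − 102 = 0 gives t = [6.088 + √(6.088² + 4·5.000·102)] / 10.00 = 5.17 s.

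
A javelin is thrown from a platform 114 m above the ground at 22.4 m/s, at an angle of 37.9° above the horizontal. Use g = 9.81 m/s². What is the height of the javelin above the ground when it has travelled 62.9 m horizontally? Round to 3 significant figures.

v_x = 22.4 cos 37.9° = 17.68 m/s, v_y0 = 22.4 sin 37.9° = 13.76 m/s.
Time to reach x = 62.9 m: t = x / v_x = 62.9 / 17.68 = 3.558 s.
y = 114 + v_y0 t − ½ g t² = 114 + 13.76×3.558 − 4.905×3.558² = 101 m.

101 m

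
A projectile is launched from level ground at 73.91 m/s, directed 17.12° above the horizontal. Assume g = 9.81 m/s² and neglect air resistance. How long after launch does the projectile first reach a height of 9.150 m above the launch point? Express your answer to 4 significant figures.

0.4704 s

v_y0 = 73.91 sin 17.12° = 21.757 m/s.
Set y = v_y0 t − ½ g t² = 9.150: 4.905 t² − 21.757 t + 9.150 = 0.
t = [21.757 ± √(473.37 − 179.52)] / 9.81 = (21.757 ± 17.142) / 9.81, giving t = 0.4704 s or t = 3.965 s.
The projectile is on the way up at the first time, so t = 0.4704 s.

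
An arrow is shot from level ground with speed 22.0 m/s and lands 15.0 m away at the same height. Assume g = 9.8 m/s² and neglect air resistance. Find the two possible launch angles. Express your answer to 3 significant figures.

Level-ground range: R = v₀² sin(2θ)/g ⇒ sin 2θ = R g / v₀² = 15.0×9.8/22.0² = 0.3037.
2θ = arcsin(0.3037) = 17.68° or 180° − 17.68° = 162.32°.
So θ = 8.84° or θ = 81.2°.

8.84° and 81.2°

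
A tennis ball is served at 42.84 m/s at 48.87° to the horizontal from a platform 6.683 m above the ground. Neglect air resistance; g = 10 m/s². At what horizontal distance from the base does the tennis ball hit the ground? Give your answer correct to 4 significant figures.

187.5 m

Components: v_x = 42.84 cos 48.87° = 28.179 m/s, v_y = 42.84 sin 48.87° = 32.268 m/s.
Vertical: 0 = 6.683 + 32.268 t − ½(10) t² ⇒ 5.000 t² − 32.268 t − 6.683 = 0.
t = [32.268 + √(1041.2 + 133.66)] / 10.00 = 6.6544 s.
Horizontal: R = v_x · t = 28.179 × 6.6544 = 187.5 m.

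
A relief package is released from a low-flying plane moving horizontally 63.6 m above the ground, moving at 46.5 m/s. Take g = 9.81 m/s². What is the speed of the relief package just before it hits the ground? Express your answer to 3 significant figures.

58.4 m/s

Fall time: t = √(2 × 63.6 / 9.81) = 3.601 s.
At impact: v_x = 46.5 m/s (unchanged), v_y = g t = 9.81 × 3.601 = 35.33 m/s.
Speed = √(v_x² + v_y²) = √(2162 + 1248) = 58.4 m/s.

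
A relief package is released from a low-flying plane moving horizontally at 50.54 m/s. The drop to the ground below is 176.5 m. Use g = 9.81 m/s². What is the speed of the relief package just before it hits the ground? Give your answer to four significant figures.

77.57 m/s

Fall time: t = √(2 × 176.5 / 9.81) = 5.9986 s.
At impact: v_x = 50.54 m/s (unchanged), v_y = g t = 9.81 × 5.9986 = 58.846 m/s.
Speed = √(v_x² + v_y²) = √(2554.3 + 3462.9) = 77.57 m/s.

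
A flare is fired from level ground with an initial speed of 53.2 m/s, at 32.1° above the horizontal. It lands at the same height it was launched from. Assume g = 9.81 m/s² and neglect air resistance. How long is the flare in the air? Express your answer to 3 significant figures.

Vertical component: v_y = 53.2 sin 32.1° = 28.27 m/s.
For a projectile landing at launch height, time of flight is t = 2 v_y / g = 2 × 28.27 / 9.81 = 5.76 s.

5.76 s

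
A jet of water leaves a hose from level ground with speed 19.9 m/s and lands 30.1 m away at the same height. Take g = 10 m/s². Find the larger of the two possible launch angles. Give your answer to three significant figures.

Level-ground range: R = v₀² sin(2θ)/g ⇒ sin 2θ = R g / v₀² = 30.1×10/19.9² = 0.7601.
2θ = arcsin(0.7601) = 49.47° or 180° − 49.47° = 130.53°.
So θ = 24.7° or θ = 65.3°.

65.3°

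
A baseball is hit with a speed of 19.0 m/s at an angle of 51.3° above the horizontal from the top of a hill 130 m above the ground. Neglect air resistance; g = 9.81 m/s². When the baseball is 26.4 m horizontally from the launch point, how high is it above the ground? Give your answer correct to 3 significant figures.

v_x = 19.0 cos 51.3° = 11.88 m/s, v_y0 = 19.0 sin 51.3° = 14.83 m/s.
Time to reach x = 26.4 m: t = x / v_x = 26.4 / 11.88 = 2.222 s.
y = 130 + v_y0 t − ½ g t² = 130 + 14.83×2.222 − 4.905×2.222² = 139 m.

139 m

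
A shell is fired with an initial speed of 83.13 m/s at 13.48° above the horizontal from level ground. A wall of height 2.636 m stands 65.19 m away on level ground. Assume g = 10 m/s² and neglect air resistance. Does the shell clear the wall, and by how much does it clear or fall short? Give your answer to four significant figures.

v_x = 83.13 cos 13.48° = 80.840 m/s; v_y0 = 83.13 sin 13.48° = 19.378 m/s.
Time to reach the wall: t = 65.19 / 80.840 = 0.80641 s.
Height at that point: y = 19.378×0.80641 − 5.000×0.80641² = 12.375 m.
That is 12.375 − 2.636 = 9.739 m above the top of the wall, so the shell clears it.

Yes — it clears the wall by 9.739 m.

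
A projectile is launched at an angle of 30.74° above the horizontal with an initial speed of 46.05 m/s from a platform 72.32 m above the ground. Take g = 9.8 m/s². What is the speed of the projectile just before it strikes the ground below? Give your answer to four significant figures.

59.48 m/s

v_x = 46.05 cos 30.74° = 39.580 m/s is unchanged throughout.
For the vertical component, v_y² = v_y0² + 2 g h = (23.538)² + 2×9.8×72.32 = 1971.5, so |v_y| = 44.402 m/s.
Impact speed = √(v_x² + v_y²) = √(1566.6 + 1971.5) = 59.48 m/s.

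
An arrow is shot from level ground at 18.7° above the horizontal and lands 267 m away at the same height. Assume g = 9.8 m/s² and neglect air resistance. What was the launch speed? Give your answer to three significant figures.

65.6 m/s

On level ground, R = v₀² sin(2θ) / g, so v₀ = √(R g / sin 2θ).
sin(2 × 18.7°) = 0.6074.
v₀ = √(267 × 9.8 / 0.6074) = √4308 = 65.6 m/s.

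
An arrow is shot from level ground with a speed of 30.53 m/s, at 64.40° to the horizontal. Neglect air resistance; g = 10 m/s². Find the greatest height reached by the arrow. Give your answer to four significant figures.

Vertical component of launch velocity: v_y = 30.53 sin 64.40° = 27.533 m/s.
At the highest point the vertical velocity is zero, so v_y² = 2 g h_max.
h_max = (27.533)² / (2 × 10) = 758.07 / 20.00 = 37.90 m.

37.90 m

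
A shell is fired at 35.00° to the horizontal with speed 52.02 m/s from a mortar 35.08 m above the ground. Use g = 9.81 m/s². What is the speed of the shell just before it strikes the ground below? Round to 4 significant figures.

58.26 m/s

v_x = 52.02 cos 35.00° = 42.612 m/s is unchanged throughout.
For the vertical component, v_y² = v_y0² + 2 g h = (29.837)² + 2×9.81×35.08 = 1578.5, so |v_y| = 39.730 m/s.
Impact speed = √(v_x² + v_y²) = √(1815.8 + 1578.5) = 58.26 m/s.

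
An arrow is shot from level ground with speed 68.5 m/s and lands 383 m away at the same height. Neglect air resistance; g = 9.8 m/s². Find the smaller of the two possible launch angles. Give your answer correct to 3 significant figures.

Level-ground range: R = v₀² sin(2θ)/g ⇒ sin 2θ = R g / v₀² = 383×9.8/68.5² = 0.7999.
2θ = arcsin(0.7999) = 53.12° or 180° − 53.12° = 126.88°.
So θ = 26.6° or θ = 63.4°.

26.6°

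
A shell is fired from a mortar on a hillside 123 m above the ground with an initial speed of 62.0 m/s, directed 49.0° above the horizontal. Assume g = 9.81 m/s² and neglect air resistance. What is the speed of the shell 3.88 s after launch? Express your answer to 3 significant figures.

41.6 m/s

v_x = 62.0 cos 49.0° = 40.68 m/s (constant).
v_y(t) = 62.0 sin 49.0° − g t = 46.79 − 9.81 × 3.88 = 8.727 m/s.
Speed = √(v_x² + v_y²) = √(1655 + 76.16) = 41.6 m/s.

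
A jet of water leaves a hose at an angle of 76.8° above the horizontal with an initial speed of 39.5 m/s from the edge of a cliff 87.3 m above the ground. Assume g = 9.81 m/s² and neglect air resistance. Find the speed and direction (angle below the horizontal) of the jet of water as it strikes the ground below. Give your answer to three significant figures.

v_x = 39.5 cos 76.8° = 9.020 m/s (constant).
|v_y| at impact = √((38.46)² + 2×9.81×87.3) = 56.50 m/s.
Speed = √(9.020² + 56.50²) = 57.2 m/s; angle = arctan(56.50/9.020) = 80.9° below horizontal.

57.2 m/s at 80.9° below the horizontal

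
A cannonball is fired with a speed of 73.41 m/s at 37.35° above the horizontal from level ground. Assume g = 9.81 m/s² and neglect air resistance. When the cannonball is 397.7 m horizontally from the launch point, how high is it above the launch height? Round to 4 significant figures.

75.71 m

v_x = 73.41 cos 37.35° = 58.357 m/s, v_y0 = 73.41 sin 37.35° = 44.537 m/s.
Time to reach x = 397.7 m: t = x / v_x = 397.7 / 58.357 = 6.8149 s.
y = v_y0 t − ½ g t² = 44.537×6.8149 − 4.905×6.8149² = 75.71 m.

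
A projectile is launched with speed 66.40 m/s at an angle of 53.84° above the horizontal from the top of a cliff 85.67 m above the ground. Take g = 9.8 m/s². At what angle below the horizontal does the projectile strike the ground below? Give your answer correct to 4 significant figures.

v_x = 66.40 cos 53.84° = 39.179 m/s.
At impact |v_y| = √(v_y0² + 2 g h) = √(53.610² + 2×9.8×85.67) = 67.477 m/s.
Angle below horizontal = arctan(|v_y| / v_x) = arctan(67.477 / 39.179) = 59.86°.

59.86°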